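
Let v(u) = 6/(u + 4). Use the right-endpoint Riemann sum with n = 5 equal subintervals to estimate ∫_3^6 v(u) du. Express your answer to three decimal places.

Δu = (6 − 3)/5 = 0.6.
Right endpoints: 3.6, 4.2, 4.8, 5.4, 6.
v(3.6) = 15/19, v(4.2) = 30/41, v(4.8) = 15/22, v(5.4) = 30/47, v(6) = 0.6.
Sum = Δu · [v(3.6) + v(4.2) + v(4.8) + v(5.4) + v(6)].
Sum ≈ 2.065.

2.065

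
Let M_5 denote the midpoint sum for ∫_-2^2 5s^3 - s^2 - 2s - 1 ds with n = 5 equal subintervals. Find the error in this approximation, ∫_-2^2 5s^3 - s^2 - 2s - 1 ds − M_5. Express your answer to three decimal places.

-0.213

Exact integral: ∫_-2^2 f(s) ds ≈ -9.33333.
M_5 = -9.12.
Error ≈ -9.33333 − (-9.12) ≈ -0.213.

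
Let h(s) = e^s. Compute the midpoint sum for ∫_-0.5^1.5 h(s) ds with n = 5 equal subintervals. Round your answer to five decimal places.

Δs = (1.5 − (-0.5))/5 = 0.4.
Midpoints: -0.3, 0.1, 0.5, 0.9, 1.3.
h(-0.3) ≈ 0.74082, h(0.1) ≈ 1.10517, h(0.5) ≈ 1.64872, h(0.9) ≈ 2.45960, h(1.3) ≈ 3.66930.
Sum = Δs · [h(-0.3) + h(0.1) + h(0.5) + h(0.9) + h(1.3)].
Sum ≈ 3.84944.

3.84944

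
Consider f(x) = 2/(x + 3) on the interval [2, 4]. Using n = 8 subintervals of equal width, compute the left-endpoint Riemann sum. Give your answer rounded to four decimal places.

0.6874

Δx = (4 − 2)/8 = 0.25.
Left endpoints: 2, 2.25, 2.5, 2.75, 3, 3.25, 3.5, 3.75.
f(2) = 0.4, f(2.25) = 8/21, f(2.5) = 4/11, f(2.75) = 8/23, f(3) = 1/3, f(3.25) = 0.32, f(3.5) = 4/13, f(3.75) = 8/27.
Sum = Δx · [f(2) + f(2.25) + f(2.5) + ...].
Sum ≈ 0.6874.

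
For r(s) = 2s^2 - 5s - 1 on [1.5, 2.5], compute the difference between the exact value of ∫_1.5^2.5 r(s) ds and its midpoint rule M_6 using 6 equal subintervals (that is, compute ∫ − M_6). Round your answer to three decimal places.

Exact integral: ∫_1.5^2.5 r(s) ds ≈ -2.83333.
M_6 ≈ -2.83796.
Error ≈ -2.83333 − (-2.83796) ≈ 0.005.

0.005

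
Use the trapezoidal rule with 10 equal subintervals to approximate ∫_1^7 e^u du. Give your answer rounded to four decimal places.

1126.5371

Δu = (7 − 1)/10 = 0.6.
f(1) ≈ 2.7183, f(1.6) ≈ 4.9530, f(2.2) ≈ 9.0250, f(2.8) ≈ 16.4446, f(3.4) ≈ 29.9641, f(4) ≈ 54.5982, f(4.6) ≈ 99.4843, f(5.2) ≈ 181.2722, f(5.8) ≈ 330.2996, f(6.4) ≈ 601.8450, f(7) ≈ 1096.6332.
T_10 = (Δu/2)·[f(u_0) + 2f(u_1) + ... + 2f(u_{9}) + f(u_10)].
Sum ≈ 1126.5371.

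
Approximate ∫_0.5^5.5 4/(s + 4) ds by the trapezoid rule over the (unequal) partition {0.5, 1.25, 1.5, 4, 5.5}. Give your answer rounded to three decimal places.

3.030

Subinterval widths: 0.75, 0.25, 2.5, 1.5.
f(0.5) = 8/9, f(1.25) = 16/21, f(1.5) = 8/11, f(4) = 0.5, f(5.5) = 8/19.
On each subinterval the trapezoid contributes (Δs_i/2)·[f(s_{i-1}) + f(s_i)].
Sum ≈ 3.030.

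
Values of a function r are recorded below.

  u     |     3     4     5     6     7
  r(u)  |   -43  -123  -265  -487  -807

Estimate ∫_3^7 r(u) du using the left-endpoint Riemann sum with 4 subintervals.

Δu = 1.
Sum = 1·[(-43) + (-123) + (-265) + (-487)] = -918.

-918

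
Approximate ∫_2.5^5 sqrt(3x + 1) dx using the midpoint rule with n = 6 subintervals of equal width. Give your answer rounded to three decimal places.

Δx = (5 − 2.5)/6 = 5/12.
Midpoints: 65/24, 3.125, 85/24, 95/24, 4.375, 115/24.
f(65/24) ≈ 3.021, f(3.125) ≈ 3.221, f(85/24) ≈ 3.410, f(95/24) ≈ 3.588, f(4.375) ≈ 3.758, f(115/24) ≈ 3.921.
Sum = Δx · [f(65/24) + f(3.125) + f(85/24) + ...].
Sum ≈ 8.716.

8.716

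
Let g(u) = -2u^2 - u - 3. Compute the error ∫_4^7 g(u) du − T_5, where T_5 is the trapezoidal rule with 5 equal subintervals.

Exact integral: ∫_4^7 g(u) du = -211.5.
T_5 = -211.86.
Error = -211.5 − (-211.86) = 0.36.

0.36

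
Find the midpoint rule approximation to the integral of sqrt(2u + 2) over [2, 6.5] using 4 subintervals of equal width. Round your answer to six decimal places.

Δu = (6.5 − 2)/4 = 1.125.
Midpoints: 2.5625, 3.6875, 4.8125, 5.9375.
f(2.5625) ≈ 2.669270, f(3.6875) ≈ 3.061862, f(4.8125) ≈ 3.409545, f(5.9375) ≈ 3.724916.
Sum = Δu · [f(2.5625) + f(3.6875) + f(4.8125) + f(5.9375)].
Sum ≈ 14.473792.

14.473792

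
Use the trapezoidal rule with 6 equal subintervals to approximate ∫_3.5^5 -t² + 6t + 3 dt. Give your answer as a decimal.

15.359375

Δt = (5 − 3.5)/6 = 0.25.
f(3.5) = 11.75, f(3.75) = 11.4375, f(4) = 11, f(4.25) = 10.4375, f(4.5) = 9.75, f(4.75) = 8.9375, f(5) = 8.
T_6 = (Δt/2)·[f(t_0) + 2f(t_1) + ... + 2f(t_{5}) + f(t_6)].
Sum = 15.359375.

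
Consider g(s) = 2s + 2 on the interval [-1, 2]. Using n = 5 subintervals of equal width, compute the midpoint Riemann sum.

Δs = (2 − (-1))/5 = 0.6.
Midpoints: -0.7, -0.1, 0.5, 1.1, 1.7.
g(-0.7) = 0.6, g(-0.1) = 1.8, g(0.5) = 3, g(1.1) = 4.2, g(1.7) = 5.4.
Sum = Δs · [g(-0.7) + g(-0.1) + g(0.5) + g(1.1) + g(1.7)].
Sum = 9.

9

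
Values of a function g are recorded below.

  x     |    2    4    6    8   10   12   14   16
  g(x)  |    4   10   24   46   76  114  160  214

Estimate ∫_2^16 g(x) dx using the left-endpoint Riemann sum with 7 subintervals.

868

Δx = 2.
Sum = 2·[4 + 10 + 24 + 46 + 76 + 114 + 160] = 868.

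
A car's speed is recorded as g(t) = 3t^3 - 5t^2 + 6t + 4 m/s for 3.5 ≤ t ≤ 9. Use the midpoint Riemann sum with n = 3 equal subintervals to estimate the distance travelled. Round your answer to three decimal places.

Δt = (9 − 3.5)/3 = 11/6.
Midpoints: 53/12, 6.25, 97/12.
g(53/12) = 36755/192, g(6.25) = 578.609375, g(97/12) = 754733/576.
Sum = Δt · [g(53/12) + g(6.25) + g(97/12)].
Sum ≈ 3813.960.

3813.960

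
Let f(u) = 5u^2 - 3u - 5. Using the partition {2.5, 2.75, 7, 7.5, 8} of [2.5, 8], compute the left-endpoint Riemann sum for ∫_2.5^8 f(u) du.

Subinterval widths: 0.25, 4.25, 0.5, 0.5.
Left endpoints: 2.5, 2.75, 7, 7.5.
f(2.5) = 18.75, f(2.75) = 24.5625, f(7) = 219, f(7.5) = 253.75.
Sum = Σ Δu_i · f(u_i).
Sum = 345.453125.

345.453125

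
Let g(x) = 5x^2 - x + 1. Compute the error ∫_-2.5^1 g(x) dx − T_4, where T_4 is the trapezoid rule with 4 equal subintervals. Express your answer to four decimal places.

Exact integral: ∫_-2.5^1 g(x) dx ≈ 33.833333.
T_4 = 36.06640625.
Error ≈ 33.833333 − 36.06640625 ≈ -2.2331.

-2.2331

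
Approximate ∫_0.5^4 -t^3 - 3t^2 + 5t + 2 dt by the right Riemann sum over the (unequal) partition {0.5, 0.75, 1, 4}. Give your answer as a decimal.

Subinterval widths: 0.25, 0.25, 3.
Right endpoints: 0.75, 1, 4.
f(0.75) = 3.640625, f(1) = 3, f(4) = -90.
Sum = Σ Δt_i · f(t_i).
Sum = -268.33984375.

-268.33984375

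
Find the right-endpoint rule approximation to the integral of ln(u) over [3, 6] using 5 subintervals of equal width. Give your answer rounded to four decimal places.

4.6577

Δu = (6 − 3)/5 = 0.6.
Right endpoints: 3.6, 4.2, 4.8, 5.4, 6.
f(3.6) ≈ 1.2809, f(4.2) ≈ 1.4351, f(4.8) ≈ 1.5686, f(5.4) ≈ 1.6864, f(6) ≈ 1.7918.
Sum = Δu · [f(3.6) + f(4.2) + f(4.8) + f(5.4) + f(6)].
Sum ≈ 4.6577.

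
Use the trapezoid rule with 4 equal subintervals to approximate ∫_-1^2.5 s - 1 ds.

-0.875

Δs = (2.5 − (-1))/4 = 0.875.
f(-1) = -2, f(-0.125) = -1.125, f(0.75) = -0.25, f(1.625) = 0.625, f(2.5) = 1.5.
T_4 = (Δs/2)·[f(s_0) + 2f(s_1) + 2f(s_2) + 2f(s_3) + f(s_4)].
Sum = -0.875.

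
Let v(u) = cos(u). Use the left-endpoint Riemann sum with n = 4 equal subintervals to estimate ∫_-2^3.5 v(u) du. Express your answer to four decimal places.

Δu = (3.5 − (-2))/4 = 1.375.
Left endpoints: -2, -0.625, 0.75, 2.125.
v(-2) ≈ -0.4161, v(-0.625) ≈ 0.8110, v(0.75) ≈ 0.7317, v(2.125) ≈ -0.5263.
Sum = Δu · [v(-2) + v(-0.625) + v(0.75) + v(2.125)].
Sum ≈ 0.8253.

0.8253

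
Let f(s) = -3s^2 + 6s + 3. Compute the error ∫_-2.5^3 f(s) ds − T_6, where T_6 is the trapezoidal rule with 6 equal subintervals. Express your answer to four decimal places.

Exact integral: ∫_-2.5^3 f(s) ds = -17.875.
T_6 ≈ -20.185764.
Error ≈ -17.875 − (-20.185764) ≈ 2.3108.

2.3108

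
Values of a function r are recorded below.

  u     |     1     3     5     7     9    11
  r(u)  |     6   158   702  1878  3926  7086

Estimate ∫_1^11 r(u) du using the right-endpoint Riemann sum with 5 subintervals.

27500

Δu = 2.
Sum = 2·[158 + 702 + 1878 + 3926 + 7086] = 27500.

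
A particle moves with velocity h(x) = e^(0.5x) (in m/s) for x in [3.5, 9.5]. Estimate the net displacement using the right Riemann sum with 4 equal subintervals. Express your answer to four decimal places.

312.2329

Δx = (9.5 − 3.5)/4 = 1.5.
Right endpoints: 5, 6.5, 8, 9.5.
h(5) ≈ 12.1825, h(6.5) ≈ 25.7903, h(8) ≈ 54.5982, h(9.5) ≈ 115.5843.
Sum = Δx · [h(5) + h(6.5) + h(8) + h(9.5)].
Sum ≈ 312.2329.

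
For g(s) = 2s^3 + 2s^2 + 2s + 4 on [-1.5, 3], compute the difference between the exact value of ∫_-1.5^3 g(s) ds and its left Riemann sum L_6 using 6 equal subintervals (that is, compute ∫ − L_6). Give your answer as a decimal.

28.4765625

Exact integral: ∫_-1.5^3 g(s) ds = 82.96875.
L_6 = 54.4921875.
Error = 82.96875 − 54.4921875 = 28.4765625.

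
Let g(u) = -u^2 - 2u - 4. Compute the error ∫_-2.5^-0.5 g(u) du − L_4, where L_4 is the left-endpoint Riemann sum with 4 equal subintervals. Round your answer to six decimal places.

Exact integral: ∫_-2.5^-0.5 g(u) du ≈ -7.16666667.
L_4 = -7.75.
Error ≈ -7.16666667 − (-7.75) ≈ 0.583333.

0.583333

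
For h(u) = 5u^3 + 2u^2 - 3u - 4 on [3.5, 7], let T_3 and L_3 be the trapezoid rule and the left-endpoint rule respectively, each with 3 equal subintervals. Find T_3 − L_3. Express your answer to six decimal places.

912.114583

T_3 ≈ 3008.74421296.
L_3 ≈ 2096.62962963.
T_3 − L_3 ≈ 912.114583.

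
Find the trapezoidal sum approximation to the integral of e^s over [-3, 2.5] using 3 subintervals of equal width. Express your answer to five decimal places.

15.35468

Δs = (2.5 − (-3))/3 = 11/6.
f(-3) ≈ 0.04979, f(-7/6) ≈ 0.31140, f(2/3) ≈ 1.94773, f(2.5) ≈ 12.18249.
T_3 = (Δs/2)·[f(s_0) + 2f(s_1) + 2f(s_2) + f(s_3)].
Sum ≈ 15.35468.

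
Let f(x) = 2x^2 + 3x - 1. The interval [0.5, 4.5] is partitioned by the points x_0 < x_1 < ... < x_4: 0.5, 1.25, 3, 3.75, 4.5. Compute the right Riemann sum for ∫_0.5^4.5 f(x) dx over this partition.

118.4375

Subinterval widths: 0.75, 1.75, 0.75, 0.75.
Right endpoints: 1.25, 3, 3.75, 4.5.
f(1.25) = 5.875, f(3) = 26, f(3.75) = 38.375, f(4.5) = 53.
Sum = Σ Δx_i · f(x_i).
Sum = 118.4375.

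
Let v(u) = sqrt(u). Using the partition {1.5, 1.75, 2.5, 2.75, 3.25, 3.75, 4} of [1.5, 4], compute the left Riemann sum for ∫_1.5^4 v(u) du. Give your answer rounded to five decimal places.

Subinterval widths: 0.25, 0.75, 0.25, 0.5, 0.5, 0.25.
Left endpoints: 1.5, 1.75, 2.5, 2.75, 3.25, 3.75.
v(1.5) ≈ 1.22474, v(1.75) ≈ 1.32288, v(2.5) ≈ 1.58114, v(2.75) ≈ 1.65831, v(3.25) ≈ 1.80278, v(3.75) ≈ 1.93649.
Sum = Σ Δu_i · v(u_i).
Sum ≈ 3.90829.

3.90829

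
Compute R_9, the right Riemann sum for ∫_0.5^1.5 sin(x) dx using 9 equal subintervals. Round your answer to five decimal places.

0.83480

Δx = (1.5 − 0.5)/9 = 1/9.
Right endpoints: 11/18, 13/18, 5/6, 17/18, 19/18, 7/6, 23/18, 25/18, 1.5.
f(11/18) ≈ 0.57378, f(13/18) ≈ 0.66105, f(5/6) ≈ 0.74018, f(17/18) ≈ 0.81017, f(19/18) ≈ 0.87017, f(7/6) ≈ 0.91944, f(23/18) ≈ 0.95738, f(25/18) ≈ 0.98350, f(1.5) ≈ 0.99749.
Sum = Δx · [f(11/18) + f(13/18) + f(5/6) + ...].
Sum ≈ 0.83480.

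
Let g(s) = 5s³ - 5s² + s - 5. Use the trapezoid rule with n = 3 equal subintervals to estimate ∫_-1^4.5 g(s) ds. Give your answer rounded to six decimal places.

405.383102

Δs = (4.5 − (-1))/3 = 11/6.
g(-1) = -16, g(5/6) = -1025/216, g(8/3) = 1537/27, g(4.5) = 353.875.
T_3 = (Δs/2)·[g(s_0) + 2g(s_1) + 2g(s_2) + g(s_3)].
Sum ≈ 405.383102.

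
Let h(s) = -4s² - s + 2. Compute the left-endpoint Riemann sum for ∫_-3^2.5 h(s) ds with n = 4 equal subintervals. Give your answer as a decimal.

-55.171875

Δs = (2.5 − (-3))/4 = 1.375.
Left endpoints: -3, -1.625, -0.25, 1.125.
h(-3) = -31, h(-1.625) = -6.9375, h(-0.25) = 2, h(1.125) = -4.1875.
Sum = Δs · [h(-3) + h(-1.625) + h(-0.25) + h(1.125)].
Sum = -55.171875.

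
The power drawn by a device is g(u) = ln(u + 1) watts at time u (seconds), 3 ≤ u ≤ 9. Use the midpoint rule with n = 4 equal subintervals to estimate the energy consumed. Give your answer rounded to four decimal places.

11.4946

Δu = (9 − 3)/4 = 1.5.
Midpoints: 3.75, 5.25, 6.75, 8.25.
g(3.75) ≈ 1.5581, g(5.25) ≈ 1.8326, g(6.75) ≈ 2.0477, g(8.25) ≈ 2.2246.
Sum = Δu · [g(3.75) + g(5.25) + g(6.75) + g(8.25)].
Sum ≈ 11.4946.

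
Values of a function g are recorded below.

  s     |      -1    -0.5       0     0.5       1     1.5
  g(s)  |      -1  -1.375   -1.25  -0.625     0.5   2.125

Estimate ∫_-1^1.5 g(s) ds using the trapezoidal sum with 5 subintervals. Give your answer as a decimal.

-1.09375

Δs = 0.5.
T_5 = (0.5/2)·[(-1) + 2·(-1.375) + 2·(-1.25) + 2·(-0.625) + 2·0.5 + 2.125] = -1.09375.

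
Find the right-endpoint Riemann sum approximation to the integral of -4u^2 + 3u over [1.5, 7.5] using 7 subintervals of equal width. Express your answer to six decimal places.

Δu = (7.5 − 1.5)/7 = 6/7.
Right endpoints: 33/14, 45/14, 57/14, 69/14, 81/14, 93/14, 7.5.
f(33/14) = -1485/98, f(45/14) = -3105/98, f(57/14) = -5301/98, f(69/14) = -8073/98, f(81/14) = -11421/98, f(93/14) = -15345/98, f(7.5) = -202.5.
Sum = Δu · [f(33/14) + f(45/14) + f(57/14) + ...].
Sum ≈ -564.795918.

-564.795918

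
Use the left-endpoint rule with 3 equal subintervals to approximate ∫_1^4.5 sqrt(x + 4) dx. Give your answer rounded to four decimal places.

Δx = (4.5 − 1)/3 = 7/6.
Left endpoints: 1, 13/6, 10/3.
f(1) ≈ 2.2361, f(13/6) ≈ 2.4833, f(10/3) ≈ 2.7080.
Sum = Δx · [f(1) + f(13/6) + f(10/3)].
Sum ≈ 8.6653.

8.6653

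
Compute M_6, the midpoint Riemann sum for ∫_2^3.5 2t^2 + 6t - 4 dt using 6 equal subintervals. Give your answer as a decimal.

41.984375

Δt = (3.5 − 2)/6 = 0.25.
Midpoints: 2.125, 2.375, 2.625, 2.875, 3.125, 3.375.
f(2.125) = 17.78125, f(2.375) = 21.53125, f(2.625) = 25.53125, f(2.875) = 29.78125, f(3.125) = 34.28125, f(3.375) = 39.03125.
Sum = Δt · [f(2.125) + f(2.375) + f(2.625) + ...].
Sum = 41.984375.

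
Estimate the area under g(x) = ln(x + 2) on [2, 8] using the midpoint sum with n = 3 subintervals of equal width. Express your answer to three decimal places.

Δx = (8 − 2)/3 = 2.
Midpoints: 3, 5, 7.
g(3) ≈ 1.609, g(5) ≈ 1.946, g(7) ≈ 2.197.
Sum = Δx · [g(3) + g(5) + g(7)].
Sum ≈ 11.505.

11.505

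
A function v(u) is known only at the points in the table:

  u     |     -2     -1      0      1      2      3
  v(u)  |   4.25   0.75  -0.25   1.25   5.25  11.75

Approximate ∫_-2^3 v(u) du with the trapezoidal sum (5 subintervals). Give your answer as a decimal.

15

Δu = 1.
T_5 = (1/2)·[4.25 + 2·0.75 + 2·(-0.25) + 2·1.25 + 2·5.25 + 11.75] = 15.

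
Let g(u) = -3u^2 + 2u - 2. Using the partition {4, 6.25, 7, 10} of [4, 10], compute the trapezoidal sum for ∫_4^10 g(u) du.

-883.40625

Subinterval widths: 2.25, 0.75, 3.
g(4) = -42, g(6.25) = -106.6875, g(7) = -135, g(10) = -282.
On each subinterval the trapezoid contributes (Δu_i/2)·[g(u_{i-1}) + g(u_i)].
Sum = -883.40625.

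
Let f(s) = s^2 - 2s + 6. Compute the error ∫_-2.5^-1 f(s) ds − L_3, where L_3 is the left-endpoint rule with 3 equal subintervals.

-2.125

Exact integral: ∫_-2.5^-1 f(s) ds = 19.125.
L_3 = 21.25.
Error = 19.125 − 21.25 = -2.125.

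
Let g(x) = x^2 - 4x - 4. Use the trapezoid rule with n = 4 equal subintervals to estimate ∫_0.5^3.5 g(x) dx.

Δx = (3.5 − 0.5)/4 = 0.75.
g(0.5) = -5.75, g(1.25) = -7.4375, g(2) = -8, g(2.75) = -7.4375, g(3.5) = -5.75.
T_4 = (Δx/2)·[g(x_0) + 2g(x_1) + 2g(x_2) + 2g(x_3) + g(x_4)].
Sum = -21.46875.

-21.46875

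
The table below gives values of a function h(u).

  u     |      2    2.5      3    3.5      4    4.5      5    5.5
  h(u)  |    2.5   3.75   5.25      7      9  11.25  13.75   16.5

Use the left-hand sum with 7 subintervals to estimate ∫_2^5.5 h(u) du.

Δu = 0.5.
Sum = 0.5·[2.5 + 3.75 + 5.25 + 7 + 9 + 11.25 + 13.75] = 26.25.

26.25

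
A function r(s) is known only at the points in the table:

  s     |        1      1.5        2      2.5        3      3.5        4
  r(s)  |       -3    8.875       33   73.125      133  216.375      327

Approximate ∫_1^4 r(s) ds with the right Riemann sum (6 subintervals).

395.6875

Δs = 0.5.
Sum = 0.5·[8.875 + 33 + 73.125 + 133 + 216.375 + 327] = 395.6875.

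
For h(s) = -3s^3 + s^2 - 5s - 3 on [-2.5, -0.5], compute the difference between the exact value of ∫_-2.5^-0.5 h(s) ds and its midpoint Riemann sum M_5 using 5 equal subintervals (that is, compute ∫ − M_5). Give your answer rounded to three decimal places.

0.387

Exact integral: ∫_-2.5^-0.5 h(s) ds ≈ 43.41667.
M_5 = 43.03.
Error ≈ 43.41667 − 43.03 ≈ 0.387.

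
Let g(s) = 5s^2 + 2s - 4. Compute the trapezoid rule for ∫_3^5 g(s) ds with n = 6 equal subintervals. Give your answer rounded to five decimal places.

171.51852

Δs = (5 − 3)/6 = 1/3.
g(3) = 47, g(10/3) = 524/9, g(11/3) = 635/9, g(4) = 84, g(13/3) = 887/9, g(14/3) = 1028/9, g(5) = 131.
T_6 = (Δs/2)·[g(s_0) + 2g(s_1) + ... + 2g(s_{5}) + g(s_6)].
Sum ≈ 171.51852.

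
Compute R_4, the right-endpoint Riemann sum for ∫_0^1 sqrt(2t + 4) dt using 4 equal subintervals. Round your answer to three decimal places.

Δt = (1 − 0)/4 = 0.25.
Right endpoints: 0.25, 0.5, 0.75, 1.
f(0.25) ≈ 2.121, f(0.5) ≈ 2.236, f(0.75) ≈ 2.345, f(1) ≈ 2.449.
Sum = Δt · [f(0.25) + f(0.5) + f(0.75) + f(1)].
Sum ≈ 2.288.

2.288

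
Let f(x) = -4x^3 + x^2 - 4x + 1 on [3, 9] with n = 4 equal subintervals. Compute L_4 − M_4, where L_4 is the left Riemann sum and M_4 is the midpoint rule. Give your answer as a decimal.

L_4 = -4473.75.
M_4 = -6304.125.
L_4 − M_4 = 1830.375.

1830.375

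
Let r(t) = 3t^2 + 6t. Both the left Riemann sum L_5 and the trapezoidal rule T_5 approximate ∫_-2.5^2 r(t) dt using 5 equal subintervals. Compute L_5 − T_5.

L_5 = 9.585.
T_5 = 18.6975.
L_5 − T_5 = -9.1125.

-9.1125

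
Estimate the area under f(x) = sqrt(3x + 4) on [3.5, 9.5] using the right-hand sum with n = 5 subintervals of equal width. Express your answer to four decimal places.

Δx = (9.5 − 3.5)/5 = 1.2.
Right endpoints: 4.7, 5.9, 7.1, 8.3, 9.5.
f(4.7) ≈ 4.2544, f(5.9) ≈ 4.6583, f(7.1) ≈ 5.0299, f(8.3) ≈ 5.3759, f(9.5) ≈ 5.7009.
Sum = Δx · [f(4.7) + f(5.9) + f(7.1) + f(8.3) + f(9.5)].
Sum ≈ 30.0233.

30.0233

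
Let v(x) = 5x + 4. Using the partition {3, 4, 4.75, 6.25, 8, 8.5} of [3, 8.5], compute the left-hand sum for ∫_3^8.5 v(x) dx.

Subinterval widths: 1, 0.75, 1.5, 1.75, 0.5.
Left endpoints: 3, 4, 4.75, 6.25, 8.
v(3) = 19, v(4) = 24, v(4.75) = 27.75, v(6.25) = 35.25, v(8) = 44.
Sum = Σ Δx_i · v(x_i).
Sum = 162.3125.

162.3125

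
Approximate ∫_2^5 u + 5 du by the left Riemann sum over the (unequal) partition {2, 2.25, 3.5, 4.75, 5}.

Subinterval widths: 0.25, 1.25, 1.25, 0.25.
Left endpoints: 2, 2.25, 3.5, 4.75.
f(2) = 7, f(2.25) = 7.25, f(3.5) = 8.5, f(4.75) = 9.75.
Sum = Σ Δu_i · f(u_i).
Sum = 23.875.

23.875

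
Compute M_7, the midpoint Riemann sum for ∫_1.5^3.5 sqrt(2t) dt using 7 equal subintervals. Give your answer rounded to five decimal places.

Δt = (3.5 − 1.5)/7 = 2/7.
Midpoints: 23/14, 27/14, 31/14, 2.5, 39/14, 43/14, 47/14.
f(23/14) ≈ 1.81265, f(27/14) ≈ 1.96396, f(31/14) ≈ 2.10442, f(2.5) ≈ 2.23607, f(39/14) ≈ 2.36039, f(43/14) ≈ 2.47848, f(47/14) ≈ 2.59119.
Sum = Δt · [f(23/14) + f(27/14) + f(31/14) + ...].
Sum ≈ 4.44205.

4.44205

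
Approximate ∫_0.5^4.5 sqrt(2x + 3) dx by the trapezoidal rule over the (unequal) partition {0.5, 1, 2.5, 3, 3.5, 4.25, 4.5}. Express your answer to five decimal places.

11.16951

Subinterval widths: 0.5, 1.5, 0.5, 0.5, 0.75, 0.25.
f(0.5) ≈ 2.00000, f(1) ≈ 2.23607, f(2.5) ≈ 2.82843, f(3) ≈ 3.00000, f(3.5) ≈ 3.16228, f(4.25) ≈ 3.39116, f(4.5) ≈ 3.46410.
On each subinterval the trapezoid contributes (Δx_i/2)·[f(x_{i-1}) + f(x_i)].
Sum ≈ 11.16951.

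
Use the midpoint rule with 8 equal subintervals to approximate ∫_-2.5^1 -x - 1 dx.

Δx = (1 − (-2.5))/8 = 0.4375.
Midpoints: -2.28125, -1.84375, -1.40625, -0.96875, -0.53125, -0.09375, 0.34375, 0.78125.
f(-2.28125) = 1.28125, f(-1.84375) = 0.84375, f(-1.40625) = 0.40625, f(-0.96875) = -0.03125, f(-0.53125) = -0.46875, f(-0.09375) = -0.90625, f(0.34375) = -1.34375, f(0.78125) = -1.78125.
Sum = Δx · [f(-2.28125) + f(-1.84375) + f(-1.40625) + ...].
Sum = -0.875.

-0.875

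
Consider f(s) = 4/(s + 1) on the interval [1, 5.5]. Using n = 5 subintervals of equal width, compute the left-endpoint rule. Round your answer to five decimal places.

Δs = (5.5 − 1)/5 = 0.9.
Left endpoints: 1, 1.9, 2.8, 3.7, 4.6.
f(1) = 2, f(1.9) = 40/29, f(2.8) = 20/19, f(3.7) = 40/47, f(4.6) = 5/7.
Sum = Δs · [f(1) + f(1.9) + f(2.8) + f(3.7) + f(4.6)].
Sum ≈ 5.39756.

5.39756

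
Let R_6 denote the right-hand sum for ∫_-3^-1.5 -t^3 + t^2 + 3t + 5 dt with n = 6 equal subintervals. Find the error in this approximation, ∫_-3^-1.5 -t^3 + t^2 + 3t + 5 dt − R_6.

3.11328125

Exact integral: ∫_-3^-1.5 f(t) dt = 24.234375.
R_6 = 21.12109375.
Error = 24.234375 − 21.12109375 = 3.11328125.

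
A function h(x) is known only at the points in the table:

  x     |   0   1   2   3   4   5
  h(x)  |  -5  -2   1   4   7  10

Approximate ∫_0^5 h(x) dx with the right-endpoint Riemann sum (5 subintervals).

Δx = 1.
Sum = 1·[(-2) + 1 + 4 + 7 + 10] = 20.

20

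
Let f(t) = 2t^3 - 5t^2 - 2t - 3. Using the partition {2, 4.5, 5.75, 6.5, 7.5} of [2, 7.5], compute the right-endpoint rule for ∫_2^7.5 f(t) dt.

1209.0078125

Subinterval widths: 2.5, 1.25, 0.75, 1.
Right endpoints: 4.5, 5.75, 6.5, 7.5.
f(4.5) = 69, f(5.75) = 200.40625, f(6.5) = 322, f(7.5) = 544.5.
Sum = Σ Δt_i · f(t_i).
Sum = 1209.0078125.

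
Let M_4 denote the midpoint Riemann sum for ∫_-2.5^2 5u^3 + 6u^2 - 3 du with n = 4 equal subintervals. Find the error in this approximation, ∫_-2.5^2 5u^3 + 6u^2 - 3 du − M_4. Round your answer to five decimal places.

1.06787

Exact integral: ∫_-2.5^2 f(u) du = 4.921875.
M_4 ≈ 3.8540039.
Error ≈ 4.921875 − 3.8540039 ≈ 1.06787.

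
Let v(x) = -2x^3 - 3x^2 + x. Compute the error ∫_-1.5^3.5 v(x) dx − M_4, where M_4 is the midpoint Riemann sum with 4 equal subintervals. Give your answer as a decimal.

-5.859375

Exact integral: ∫_-1.5^3.5 v(x) dx = -113.75.
M_4 = -107.890625.
Error = -113.75 − (-107.890625) = -5.859375.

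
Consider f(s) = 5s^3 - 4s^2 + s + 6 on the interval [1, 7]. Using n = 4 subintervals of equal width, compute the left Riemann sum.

1587

Δs = (7 − 1)/4 = 1.5.
Left endpoints: 1, 2.5, 4, 5.5.
f(1) = 8, f(2.5) = 61.625, f(4) = 266, f(5.5) = 722.375.
Sum = Δs · [f(1) + f(2.5) + f(4) + f(5.5)].
Sum = 1587.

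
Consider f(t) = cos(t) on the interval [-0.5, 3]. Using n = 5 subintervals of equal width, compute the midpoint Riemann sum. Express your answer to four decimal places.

0.6334

Δt = (3 − (-0.5))/5 = 0.7.
Midpoints: -0.15, 0.55, 1.25, 1.95, 2.65.
f(-0.15) ≈ 0.9888, f(0.55) ≈ 0.8525, f(1.25) ≈ 0.3153, f(1.95) ≈ -0.3702, f(2.65) ≈ -0.8816.
Sum = Δt · [f(-0.15) + f(0.55) + f(1.25) + f(1.95) + f(2.65)].
Sum ≈ 0.6334.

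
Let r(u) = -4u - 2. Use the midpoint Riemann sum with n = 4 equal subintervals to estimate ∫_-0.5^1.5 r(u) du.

Δu = (1.5 − (-0.5))/4 = 0.5.
Midpoints: -0.25, 0.25, 0.75, 1.25.
r(-0.25) = -1, r(0.25) = -3, r(0.75) = -5, r(1.25) = -7.
Sum = Δu · [r(-0.25) + r(0.25) + r(0.75) + r(1.25)].
Sum = -8.

-8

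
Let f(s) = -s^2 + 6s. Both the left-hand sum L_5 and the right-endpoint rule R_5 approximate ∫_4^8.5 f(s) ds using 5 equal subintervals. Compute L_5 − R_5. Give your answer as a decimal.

26.325

L_5 = -2.07.
R_5 = -28.395.
L_5 − R_5 = 26.325.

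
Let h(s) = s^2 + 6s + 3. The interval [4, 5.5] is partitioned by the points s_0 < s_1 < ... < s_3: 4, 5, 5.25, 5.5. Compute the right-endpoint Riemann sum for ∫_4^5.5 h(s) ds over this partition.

Subinterval widths: 1, 0.25, 0.25.
Right endpoints: 5, 5.25, 5.5.
h(5) = 58, h(5.25) = 62.0625, h(5.5) = 66.25.
Sum = Σ Δs_i · h(s_i).
Sum = 90.078125.

90.078125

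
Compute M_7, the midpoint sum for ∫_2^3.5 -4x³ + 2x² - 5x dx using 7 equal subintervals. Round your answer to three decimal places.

-131.260

Δx = (3.5 − 2)/7 = 3/14.
Midpoints: 59/28, 65/28, 71/28, 2.75, 83/28, 89/28, 95/28.
f(59/28) = -214465/5488, f(65/28) = -279175/5488, f(71/28) = -356917/5488, f(2.75) = -81.8125, f(83/28) = -556681/5488, f(89/28) = -681295/5488, f(95/28) = -824125/5488.
Sum = Δx · [f(59/28) + f(65/28) + f(71/28) + ...].
Sum ≈ -131.260.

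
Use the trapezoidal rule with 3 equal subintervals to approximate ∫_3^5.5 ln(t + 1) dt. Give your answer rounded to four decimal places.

4.1160

Δt = (5.5 − 3)/3 = 5/6.
f(3) ≈ 1.3863, f(23/6) ≈ 1.5755, f(14/3) ≈ 1.7346, f(5.5) ≈ 1.8718.
T_3 = (Δt/2)·[f(t_0) + 2f(t_1) + 2f(t_2) + f(t_3)].
Sum ≈ 4.1160.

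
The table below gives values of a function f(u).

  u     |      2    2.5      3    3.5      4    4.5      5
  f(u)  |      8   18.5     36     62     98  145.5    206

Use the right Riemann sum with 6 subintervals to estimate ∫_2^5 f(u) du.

283

Δu = 0.5.
Sum = 0.5·[18.5 + 36 + 62 + 98 + 145.5 + 206] = 283.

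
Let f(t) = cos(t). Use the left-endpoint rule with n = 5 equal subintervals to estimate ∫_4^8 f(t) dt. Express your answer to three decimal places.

Δt = (8 − 4)/5 = 0.8.
Left endpoints: 4, 4.8, 5.6, 6.4, 7.2.
f(4) ≈ -0.654, f(4.8) ≈ 0.087, f(5.6) ≈ 0.776, f(6.4) ≈ 0.993, f(7.2) ≈ 0.608.
Sum = Δt · [f(4) + f(4.8) + f(5.6) + f(6.4) + f(7.2)].
Sum ≈ 1.449.

1.449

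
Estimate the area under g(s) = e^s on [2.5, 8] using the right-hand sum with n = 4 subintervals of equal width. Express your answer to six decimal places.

Δs = (8 − 2.5)/4 = 1.375.
Right endpoints: 3.875, 5.25, 6.625, 8.
g(3.875) ≈ 48.182698, g(5.25) ≈ 190.566268, g(6.625) ≈ 753.704213, g(8) ≈ 2980.957987.
Sum = Δs · [g(3.875) + g(5.25) + g(6.625) + g(8)].
Sum ≈ 5463.440354.

5463.440354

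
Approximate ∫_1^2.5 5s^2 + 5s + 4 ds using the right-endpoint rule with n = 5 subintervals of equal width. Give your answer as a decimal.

Δs = (2.5 − 1)/5 = 0.3.
Right endpoints: 1.3, 1.6, 1.9, 2.2, 2.5.
f(1.3) = 18.95, f(1.6) = 24.8, f(1.9) = 31.55, f(2.2) = 39.2, f(2.5) = 47.75.
Sum = Δs · [f(1.3) + f(1.6) + f(1.9) + f(2.2) + f(2.5)].
Sum = 48.675.

48.675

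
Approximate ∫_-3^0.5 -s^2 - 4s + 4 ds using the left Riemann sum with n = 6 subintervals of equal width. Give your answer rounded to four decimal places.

Δs = (0.5 − (-3))/6 = 7/12.
Left endpoints: -3, -29/12, -11/6, -1.25, -2/3, -1/12.
f(-3) = 7, f(-29/12) = 1127/144, f(-11/6) = 287/36, f(-1.25) = 7.4375, f(-2/3) = 56/9, f(-1/12) = 623/144.
Sum = Δs · [f(-3) + f(-29/12) + f(-11/6) + ...].
Sum ≈ 23.7911.

23.7911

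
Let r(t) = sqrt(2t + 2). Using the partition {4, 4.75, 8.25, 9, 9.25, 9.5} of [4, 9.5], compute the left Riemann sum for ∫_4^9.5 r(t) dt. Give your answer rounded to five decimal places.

19.71661

Subinterval widths: 0.75, 3.5, 0.75, 0.25, 0.25.
Left endpoints: 4, 4.75, 8.25, 9, 9.25.
r(4) ≈ 3.16228, r(4.75) ≈ 3.39116, r(8.25) ≈ 4.30116, r(9) ≈ 4.47214, r(9.25) ≈ 4.52769.
Sum = Σ Δt_i · r(t_i).
Sum ≈ 19.71661.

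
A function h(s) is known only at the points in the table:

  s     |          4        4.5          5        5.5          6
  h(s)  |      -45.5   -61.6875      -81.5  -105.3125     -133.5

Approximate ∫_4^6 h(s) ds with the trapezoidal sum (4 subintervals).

Δs = 0.5.
T_4 = (0.5/2)·[(-45.5) + 2·(-61.6875) + 2·(-81.5) + 2·(-105.3125) + (-133.5)] = -169.

-169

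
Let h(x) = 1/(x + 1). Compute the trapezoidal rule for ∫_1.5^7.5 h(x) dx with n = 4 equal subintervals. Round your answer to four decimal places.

Δx = (7.5 − 1.5)/4 = 1.5.
h(1.5) = 0.4, h(3) = 0.25, h(4.5) = 2/11, h(6) = 1/7, h(7.5) = 2/17.
T_4 = (Δx/2)·[h(x_0) + 2h(x_1) + 2h(x_2) + 2h(x_3) + h(x_4)].
Sum ≈ 1.2502.

1.2502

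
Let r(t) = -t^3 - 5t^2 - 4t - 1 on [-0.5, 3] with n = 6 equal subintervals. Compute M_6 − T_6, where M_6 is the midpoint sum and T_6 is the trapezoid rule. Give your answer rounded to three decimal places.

2.605

M_6 ≈ -85.57429.
T_6 ≈ -88.17954.
M_6 − T_6 ≈ 2.605.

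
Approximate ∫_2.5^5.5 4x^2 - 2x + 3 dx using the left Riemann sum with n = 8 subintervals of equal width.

169.40625

Δx = (5.5 − 2.5)/8 = 0.375.
Left endpoints: 2.5, 2.875, 3.25, 3.625, 4, 4.375, 4.75, 5.125.
f(2.5) = 23, f(2.875) = 30.3125, f(3.25) = 38.75, f(3.625) = 48.3125, f(4) = 59, f(4.375) = 70.8125, f(4.75) = 83.75, f(5.125) = 97.8125.
Sum = Δx · [f(2.5) + f(2.875) + f(3.25) + ...].
Sum = 169.40625.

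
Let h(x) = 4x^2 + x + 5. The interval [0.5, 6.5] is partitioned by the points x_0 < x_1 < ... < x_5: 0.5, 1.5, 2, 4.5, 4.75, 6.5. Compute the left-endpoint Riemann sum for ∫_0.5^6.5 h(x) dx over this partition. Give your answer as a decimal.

269.375

Subinterval widths: 1, 0.5, 2.5, 0.25, 1.75.
Left endpoints: 0.5, 1.5, 2, 4.5, 4.75.
h(0.5) = 6.5, h(1.5) = 15.5, h(2) = 23, h(4.5) = 90.5, h(4.75) = 100.
Sum = Σ Δx_i · h(x_i).
Sum = 269.375.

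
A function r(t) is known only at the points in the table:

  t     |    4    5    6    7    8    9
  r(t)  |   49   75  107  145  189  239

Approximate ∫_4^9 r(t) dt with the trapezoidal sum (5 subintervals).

660

Δt = 1.
T_5 = (1/2)·[49 + 2·75 + 2·107 + 2·145 + 2·189 + 239] = 660.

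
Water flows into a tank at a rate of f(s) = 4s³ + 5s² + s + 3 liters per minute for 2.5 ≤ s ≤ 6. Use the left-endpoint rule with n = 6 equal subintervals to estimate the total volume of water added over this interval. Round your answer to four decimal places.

1349.2095

Δs = (6 − 2.5)/6 = 7/12.
Left endpoints: 2.5, 37/12, 11/3, 4.25, 29/6, 65/12.
f(2.5) = 99.25, f(37/12) = 9227/54, f(11/3) = 7319/27, f(4.25) = 404.625, f(29/6) = 62239/108, f(65/12) = 85409/108.
Sum = Δs · [f(2.5) + f(37/12) + f(11/3) + ...].
Sum ≈ 1349.2095.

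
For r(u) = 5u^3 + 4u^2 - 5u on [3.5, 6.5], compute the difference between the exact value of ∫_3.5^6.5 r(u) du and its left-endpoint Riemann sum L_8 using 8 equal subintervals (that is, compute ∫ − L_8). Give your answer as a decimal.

Exact integral: ∫_3.5^6.5 r(u) du = 2277.75.
L_8 = 2046.3515625.
Error = 2277.75 − 2046.3515625 = 231.3984375.

231.3984375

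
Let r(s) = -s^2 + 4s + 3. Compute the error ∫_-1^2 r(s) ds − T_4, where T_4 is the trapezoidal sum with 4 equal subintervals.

0.28125

Exact integral: ∫_-1^2 r(s) ds = 12.
T_4 = 11.71875.
Error = 12 − 11.71875 = 0.28125.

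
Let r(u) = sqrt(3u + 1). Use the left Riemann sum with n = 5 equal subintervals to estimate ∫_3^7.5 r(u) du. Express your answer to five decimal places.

17.51884

Δu = (7.5 − 3)/5 = 0.9.
Left endpoints: 3, 3.9, 4.8, 5.7, 6.6.
r(3) ≈ 3.16228, r(3.9) ≈ 3.56371, r(4.8) ≈ 3.92428, r(5.7) ≈ 4.25441, r(6.6) ≈ 4.56070.
Sum = Δu · [r(3) + r(3.9) + r(4.8) + r(5.7) + r(6.6)].
Sum ≈ 17.51884.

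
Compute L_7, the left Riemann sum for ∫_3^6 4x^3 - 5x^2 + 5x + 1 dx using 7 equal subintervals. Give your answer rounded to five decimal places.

Δx = (6 − 3)/7 = 3/7.
Left endpoints: 3, 24/7, 27/7, 30/7, 33/7, 36/7, 39/7.
f(3) = 79, f(24/7) = 41359/343, f(27/7) = 60175/343, f(30/7) = 84193/343, f(33/7) = 114061/343, f(36/7) = 150427/343, f(39/7) = 193939/343.
Sum = Δx · [f(3) + f(24/7) + f(27/7) + ...].
Sum ≈ 838.71429.

838.71429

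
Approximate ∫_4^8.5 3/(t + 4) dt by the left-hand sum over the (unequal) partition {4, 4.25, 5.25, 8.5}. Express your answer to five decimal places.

Subinterval widths: 0.25, 1, 3.25.
Left endpoints: 4, 4.25, 5.25.
f(4) = 0.375, f(4.25) = 4/11, f(5.25) = 12/37.
Sum = Σ Δt_i · f(t_i).
Sum ≈ 1.51144.

1.51144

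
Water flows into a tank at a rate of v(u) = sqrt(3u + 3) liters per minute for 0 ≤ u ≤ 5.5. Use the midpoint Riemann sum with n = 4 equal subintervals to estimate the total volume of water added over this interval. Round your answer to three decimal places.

Δu = (5.5 − 0)/4 = 1.375.
Midpoints: 0.6875, 2.0625, 3.4375, 4.8125.
v(0.6875) ≈ 2.250, v(2.0625) ≈ 3.031, v(3.4375) ≈ 3.649, v(4.8125) ≈ 4.176.
Sum = Δu · [v(0.6875) + v(2.0625) + v(3.4375) + v(4.8125)].
Sum ≈ 18.020.

18.020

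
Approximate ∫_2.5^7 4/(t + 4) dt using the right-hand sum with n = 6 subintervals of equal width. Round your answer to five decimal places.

2.01285

Δt = (7 − 2.5)/6 = 0.75.
Right endpoints: 3.25, 4, 4.75, 5.5, 6.25, 7.
f(3.25) = 16/29, f(4) = 0.5, f(4.75) = 16/35, f(5.5) = 8/19, f(6.25) = 16/41, f(7) = 4/11.
Sum = Δt · [f(3.25) + f(4) + f(4.75) + ...].
Sum ≈ 2.01285.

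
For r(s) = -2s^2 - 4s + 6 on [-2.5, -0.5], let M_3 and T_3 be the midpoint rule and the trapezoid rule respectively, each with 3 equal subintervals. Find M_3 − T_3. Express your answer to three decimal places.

M_3 ≈ 13.81481.
T_3 ≈ 13.37037.
M_3 − T_3 ≈ 0.444.

0.444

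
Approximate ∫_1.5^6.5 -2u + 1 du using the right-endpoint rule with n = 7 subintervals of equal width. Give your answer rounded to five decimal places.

Δu = (6.5 − 1.5)/7 = 5/7.
Right endpoints: 31/14, 41/14, 51/14, 61/14, 71/14, 81/14, 6.5.
f(31/14) = -24/7, f(41/14) = -34/7, f(51/14) = -44/7, f(61/14) = -54/7, f(71/14) = -64/7, f(81/14) = -74/7, f(6.5) = -12.
Sum = Δu · [f(31/14) + f(41/14) + f(51/14) + ...].
Sum ≈ -38.57143.

-38.57143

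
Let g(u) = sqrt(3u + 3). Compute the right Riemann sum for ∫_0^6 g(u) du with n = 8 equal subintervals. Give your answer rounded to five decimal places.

21.27461

Δu = (6 − 0)/8 = 0.75.
Right endpoints: 0.75, 1.5, 2.25, 3, 3.75, 4.5, 5.25, 6.
g(0.75) ≈ 2.29129, g(1.5) ≈ 2.73861, g(2.25) ≈ 3.12250, g(3) ≈ 3.46410, g(3.75) ≈ 3.77492, g(4.5) ≈ 4.06202, g(5.25) ≈ 4.33013, g(6) ≈ 4.58258.
Sum = Δu · [g(0.75) + g(1.5) + g(2.25) + ...].
Sum ≈ 21.27461.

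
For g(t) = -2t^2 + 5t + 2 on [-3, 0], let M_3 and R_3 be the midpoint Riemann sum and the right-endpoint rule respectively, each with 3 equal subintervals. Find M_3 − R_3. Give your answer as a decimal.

-15

M_3 = -34.
R_3 = -19.
M_3 − R_3 = -15.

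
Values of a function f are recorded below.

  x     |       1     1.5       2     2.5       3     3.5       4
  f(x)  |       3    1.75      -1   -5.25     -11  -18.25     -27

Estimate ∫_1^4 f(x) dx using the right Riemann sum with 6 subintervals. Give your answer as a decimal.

-30.375

Δx = 0.5.
Sum = 0.5·[1.75 + (-1) + (-5.25) + (-11) + (-18.25) + (-27)] = -30.375.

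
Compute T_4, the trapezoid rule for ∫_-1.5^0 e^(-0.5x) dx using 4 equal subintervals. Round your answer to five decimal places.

Δx = (0 − (-1.5))/4 = 0.375.
f(-1.5) ≈ 2.11700, f(-1.125) ≈ 1.75505, f(-0.75) ≈ 1.45499, f(-0.375) ≈ 1.20623, f(0) ≈ 1.00000.
T_4 = (Δx/2)·[f(x_0) + 2f(x_1) + 2f(x_2) + 2f(x_3) + f(x_4)].
Sum ≈ 2.24054.

2.24054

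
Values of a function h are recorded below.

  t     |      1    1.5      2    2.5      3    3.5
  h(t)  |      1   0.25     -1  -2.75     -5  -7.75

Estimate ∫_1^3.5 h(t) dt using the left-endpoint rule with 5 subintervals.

Δt = 0.5.
Sum = 0.5·[1 + 0.25 + (-1) + (-2.75) + (-5)] = -3.75.

-3.75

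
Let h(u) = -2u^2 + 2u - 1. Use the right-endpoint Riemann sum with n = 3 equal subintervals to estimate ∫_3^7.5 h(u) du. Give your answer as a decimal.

Δu = (7.5 − 3)/3 = 1.5.
Right endpoints: 4.5, 6, 7.5.
h(4.5) = -32.5, h(6) = -61, h(7.5) = -98.5.
Sum = Δu · [h(4.5) + h(6) + h(7.5)].
Sum = -288.

-288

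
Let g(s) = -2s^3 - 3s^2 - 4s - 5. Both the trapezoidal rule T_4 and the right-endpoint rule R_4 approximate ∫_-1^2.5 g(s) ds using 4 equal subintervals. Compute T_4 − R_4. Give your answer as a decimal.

27.5625

T_4 ≈ -67.005859.
R_4 ≈ -94.568359.
T_4 − R_4 = 27.5625.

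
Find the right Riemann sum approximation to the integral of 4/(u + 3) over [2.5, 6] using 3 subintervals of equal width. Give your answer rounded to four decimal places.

1.8143

Δu = (6 − 2.5)/3 = 7/6.
Right endpoints: 11/3, 29/6, 6.
f(11/3) = 0.6, f(29/6) = 24/47, f(6) = 4/9.
Sum = Δu · [f(11/3) + f(29/6) + f(6)].
Sum ≈ 1.8143.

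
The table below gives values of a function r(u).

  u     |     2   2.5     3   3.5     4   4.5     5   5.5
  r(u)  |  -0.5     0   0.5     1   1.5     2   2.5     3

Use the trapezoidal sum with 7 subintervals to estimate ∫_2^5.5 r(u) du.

4.375

Δu = 0.5.
T_7 = (0.5/2)·[(-0.5) + 2·0 + 2·0.5 + 2·1 + 2·1.5 + 2·2 + 2·2.5 + 3] = 4.375.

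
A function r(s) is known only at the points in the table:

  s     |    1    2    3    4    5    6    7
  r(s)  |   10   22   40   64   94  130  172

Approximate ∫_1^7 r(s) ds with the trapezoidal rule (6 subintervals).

441

Δs = 1.
T_6 = (1/2)·[10 + 2·22 + 2·40 + 2·64 + 2·94 + 2·130 + 172] = 441.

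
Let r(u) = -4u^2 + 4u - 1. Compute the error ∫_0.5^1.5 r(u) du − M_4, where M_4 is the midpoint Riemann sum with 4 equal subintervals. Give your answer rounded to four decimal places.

Exact integral: ∫_0.5^1.5 r(u) du ≈ -1.333333.
M_4 = -1.3125.
Error ≈ -1.333333 − (-1.3125) ≈ -0.0208.

-0.0208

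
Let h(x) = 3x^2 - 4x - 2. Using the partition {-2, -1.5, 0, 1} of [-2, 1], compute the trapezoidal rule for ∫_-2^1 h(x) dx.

Subinterval widths: 0.5, 1.5, 1.
h(-2) = 18, h(-1.5) = 10.75, h(0) = -2, h(1) = -3.
On each subinterval the trapezoid contributes (Δx_i/2)·[h(x_{i-1}) + h(x_i)].
Sum = 11.25.

11.25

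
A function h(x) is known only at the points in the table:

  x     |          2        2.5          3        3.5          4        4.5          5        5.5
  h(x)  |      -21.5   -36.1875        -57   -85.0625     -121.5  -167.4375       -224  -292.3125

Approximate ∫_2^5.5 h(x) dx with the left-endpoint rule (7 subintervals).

-356.34375

Δx = 0.5.
Sum = 0.5·[(-21.5) + (-36.1875) + (-57) + (-85.0625) + (-121.5) + (-167.4375) + (-224)] = -356.34375.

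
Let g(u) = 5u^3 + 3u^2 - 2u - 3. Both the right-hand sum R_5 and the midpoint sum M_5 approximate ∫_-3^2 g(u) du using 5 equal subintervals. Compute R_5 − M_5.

R_5 = 15.
M_5 = -54.375.
R_5 − M_5 = 69.375.

69.375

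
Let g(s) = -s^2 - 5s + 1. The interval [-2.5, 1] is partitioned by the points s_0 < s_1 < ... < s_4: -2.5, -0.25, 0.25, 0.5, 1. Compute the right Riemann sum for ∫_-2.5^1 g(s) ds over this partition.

Subinterval widths: 2.25, 0.5, 0.25, 0.5.
Right endpoints: -0.25, 0.25, 0.5, 1.
g(-0.25) = 2.1875, g(0.25) = -0.3125, g(0.5) = -1.75, g(1) = -5.
Sum = Σ Δs_i · g(s_i).
Sum = 1.828125.

1.828125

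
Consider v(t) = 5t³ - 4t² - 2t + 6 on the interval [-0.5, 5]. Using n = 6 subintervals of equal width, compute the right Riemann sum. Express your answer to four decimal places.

Δt = (5 − (-0.5))/6 = 11/12.
Right endpoints: 5/12, 4/3, 2.25, 19/6, 49/12, 5.
v(5/12) = 8353/1728, v(4/3) = 218/27, v(2.25) = 38.203125, v(19/6) = 25559/216, v(49/12) = 469253/1728, v(5) = 521.
Sum = Δt · [v(5/12) + v(4/3) + v(2.25) + ...].
Sum ≈ 881.8317.

881.8317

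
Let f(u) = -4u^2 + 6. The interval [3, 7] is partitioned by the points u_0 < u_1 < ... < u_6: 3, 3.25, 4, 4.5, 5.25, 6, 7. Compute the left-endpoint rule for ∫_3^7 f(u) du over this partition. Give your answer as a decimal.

Subinterval widths: 0.25, 0.75, 0.5, 0.75, 0.75, 1.
Left endpoints: 3, 3.25, 4, 4.5, 5.25, 6.
f(3) = -30, f(3.25) = -36.25, f(4) = -58, f(4.5) = -75, f(5.25) = -104.25, f(6) = -138.
Sum = Σ Δu_i · f(u_i).
Sum = -336.125.

-336.125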